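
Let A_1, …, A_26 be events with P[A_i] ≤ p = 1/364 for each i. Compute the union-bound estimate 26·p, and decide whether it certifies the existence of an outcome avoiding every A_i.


Union bound: P[∪_{i=1}^{26} A_i] ≤ Σ_i P[A_i] ≤ 26·p = 26·(1/364) = 1/14.
Numerically: 1/14 ≈ 0.07143.
Is 1/14 < 1? YES.
Since P[∪ A_i] ≤ 1/14 < 1, the complement has P[∩ A_i^c] ≥ 1 − 1/14 = 13/14 > 0, so some outcome avoids every A_i.

26·p = 1/14 ≈ 0.07143; existence CERTIFIED by the union bound.


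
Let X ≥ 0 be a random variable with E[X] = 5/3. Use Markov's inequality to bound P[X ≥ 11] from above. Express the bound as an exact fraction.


μ = E[X] = 5/3, a = 11.
Markov: P[X ≥ 11] ≤ μ/a = (5/3)/11 = 5/33.
Numerically: ≈ 0.152.
(Since a = 11 > μ = 1.667, the bound 5/33 is < 1 and informative.)

P[X ≥ 11] ≤ 5/33 ≈ 0.152.


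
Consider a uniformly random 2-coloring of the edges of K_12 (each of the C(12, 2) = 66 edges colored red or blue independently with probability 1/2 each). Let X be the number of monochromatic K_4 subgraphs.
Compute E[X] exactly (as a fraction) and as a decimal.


Let X = Σ_S X_S over the C(12, 4) = 495 subsets S of size 4, where X_S = 1 if the K_4 on S is monochromatic.
For a fixed S, the K_4 on S has C(4, 2) = 6 edges. P[all 6 edges red] = (1/2)^6, and likewise for blue, so P[monochromatic] = 2·(1/2)^6 = 2^{1 − 6} = 1/32.
By linearity of expectation: E[X] = C(12, 4) · 2^{1 − 6} = 495 · 1/32 = 495/32.
Numerically: E[X] ≈ 15.4688.

E[X] = C(12,4)·2^(1−C(4,2)) = 495/32 ≈ 15.4688.


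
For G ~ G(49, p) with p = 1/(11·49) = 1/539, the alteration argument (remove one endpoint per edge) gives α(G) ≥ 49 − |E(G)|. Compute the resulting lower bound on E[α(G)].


E[|E(G)|] = C(49, 2)·p = 1176 · (1/539) = 24/11.
E[α(G)] ≥ n − E[|E(G)|] = 49 − 24/11 = 515/11.
Numerically: ≈ 46.8182.
(This is only a lower bound; the true E[α(G)] may be larger.)

E[α(G)] ≥ 515/11 ≈ 46.8182.


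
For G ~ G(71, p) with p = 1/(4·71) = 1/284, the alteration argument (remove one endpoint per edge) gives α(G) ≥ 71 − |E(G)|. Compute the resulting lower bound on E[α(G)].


E[|E(G)|] = C(71, 2)·p = 2485 · (1/284) = 35/4.
E[α(G)] ≥ n − E[|E(G)|] = 71 − 35/4 = 249/4.
Numerically: ≈ 62.250.
(This is only a lower bound; the true E[α(G)] may be larger.)

E[α(G)] ≥ 249/4 ≈ 62.250.


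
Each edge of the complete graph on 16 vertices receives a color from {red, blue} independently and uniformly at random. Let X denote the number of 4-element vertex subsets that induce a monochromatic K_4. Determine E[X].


Let X = Σ_S X_S over the C(16, 4) = 1820 subsets S of size 4, where X_S = 1 if the K_4 on S is monochromatic.
For a fixed S, the K_4 on S has C(4, 2) = 6 edges. P[all 6 edges red] = (1/2)^6, and likewise for blue, so P[monochromatic] = 2·(1/2)^6 = 2^{1 − 6} = 1/32.
By linearity of expectation: E[X] = C(16, 4) · 2^{1 − 6} = 1820 · 1/32 = 455/8.
Numerically: E[X] ≈ 56.875000.

E[X] = C(16,4)·2^(1−C(4,2)) = 455/8 ≈ 56.875000.


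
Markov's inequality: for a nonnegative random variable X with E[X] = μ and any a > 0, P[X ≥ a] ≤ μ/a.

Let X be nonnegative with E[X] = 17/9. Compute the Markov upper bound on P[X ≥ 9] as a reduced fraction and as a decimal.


μ = E[X] = 17/9, a = 9.
Markov: P[X ≥ 9] ≤ μ/a = (17/9)/9 = 17/81.
Numerically: ≈ 0.209877.
(Since a = 9 > μ = 1.888889, the bound 17/81 is < 1 and informative.)

P[X ≥ 9] ≤ 17/81 ≈ 0.209877.


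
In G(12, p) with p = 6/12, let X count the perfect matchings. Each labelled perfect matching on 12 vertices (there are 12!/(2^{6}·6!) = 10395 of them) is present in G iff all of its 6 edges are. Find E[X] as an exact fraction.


K_12 has 12!/(2^{6}·6!) = 10395 labelled perfect matchings.
For each such perfect matching H, let X_H = 1 if all 6 edges of H are present in G. Then P[X_H = 1] = p^{6} = (1/2)^{6} = 1/64.
By linearity of expectation: E[X] = Σ_H E[X_H] = 10395 · p^{6} = 10395 · 1/64 = 10395/64.
Numerically: E[X] ≈ 162.4.

E[X] = 10395 · (1/2)^{6} = 10395/64 ≈ 162.4.


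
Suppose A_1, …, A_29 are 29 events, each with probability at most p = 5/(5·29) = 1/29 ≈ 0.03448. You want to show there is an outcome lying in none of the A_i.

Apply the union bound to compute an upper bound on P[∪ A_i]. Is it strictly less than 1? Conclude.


Union bound: P[∪_{i=1}^{29} A_i] ≤ Σ_i P[A_i] ≤ 29·p = 29·(1/29) = 1.
Numerically: 1 ≈ 1.00000.
Is 1 < 1? NO.
Since the bound 1 is ≥ 1, the union bound is uninformative here; it does NOT by itself certify existence.

29·p = 1 ≈ 1.00000; existence NOT certified by the union bound.


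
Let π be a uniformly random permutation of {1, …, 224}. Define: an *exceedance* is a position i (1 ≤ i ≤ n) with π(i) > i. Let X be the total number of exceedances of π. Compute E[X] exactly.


Write X = Σ_{i=1}^{224} X_i, where X_i = 1_{π(i) > i}.
For each fixed i, π(i) is uniform over {1, …, 224} (marginal of a uniform permutation), so P[π(i) > i] = (n − i)/n. Summing: Σ_{i=1}^{224} (n − i)/n = (0 + 1 + … + 223)/224 = 224(224 − 1)/(2·224) = (224 − 1)/2.
Hence E[X] = Σ_{i=1}^{224} (224 − i)/224 = 223/2 ≈ 111.500.

E[X] = 223/2 = 111.500.


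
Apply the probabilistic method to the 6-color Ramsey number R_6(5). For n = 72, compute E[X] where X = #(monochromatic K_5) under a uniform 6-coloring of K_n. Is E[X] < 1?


E[X] = C(72, 5) · 6^{1 − 10} = 13991544 · 6^{−9} = 13991544/10077696.
As a reduced fraction: E[X] = 194327/139968 ≈ 1.388.
Is E[X] < 1? NO.
Since E[X] ≥ 1, the first-moment bound is inconclusive at n = 72; it does NOT by itself certify R_6(5) > 72.

E[X] = 194327/139968 ≈ 1.388; E[X] ≥ 1; first-moment method inconclusive here.


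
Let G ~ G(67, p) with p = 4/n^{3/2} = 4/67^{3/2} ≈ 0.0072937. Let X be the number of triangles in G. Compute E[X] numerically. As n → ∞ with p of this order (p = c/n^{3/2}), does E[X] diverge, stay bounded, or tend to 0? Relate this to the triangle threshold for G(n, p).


Number of potential triangles: C(67, 3) = 47905.
Each occurs with probability p³ ≈ (0.0072937)³ ≈ 3.88010396e-07.
By linearity: E[X] = C(67, 3)·p³ ≈ 47905 · 3.88010396e-07 ≈ 0.018588.
Since α = 3/2 > 1, p = c/n^{3/2} = o(1/n) is below the triangle threshold p ~ 1/n. Asymptotically E[X] ~ (c³/6)·n^{3(1−α)} = (4³/6)·n^{-1.5} → 0, so by Markov's inequality G has no triangles w.h.p.

E[X] ≈ 0.018588; in regime p = Θ(1/n^{3/2}) E[X] tends to 0 (below the triangle threshold p ~ 1/n).


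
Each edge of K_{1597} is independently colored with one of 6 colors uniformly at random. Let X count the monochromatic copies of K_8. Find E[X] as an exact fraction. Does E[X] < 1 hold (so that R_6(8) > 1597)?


E[X] = C(1597, 8) · 6^{1 − 28} = 1031080153060953275445 · 6^{−27} = 1031080153060953275445/1023490369077469249536.
As a reduced fraction: E[X] = 38188153817072343535/37907050706572935168 ≈ 1.00742.
Is E[X] < 1? NO.
Since E[X] ≥ 1, the first-moment bound is inconclusive at n = 1597; it does NOT by itself certify R_6(8) > 1597.

E[X] = 38188153817072343535/37907050706572935168 ≈ 1.00742; E[X] ≥ 1; first-moment method inconclusive here.


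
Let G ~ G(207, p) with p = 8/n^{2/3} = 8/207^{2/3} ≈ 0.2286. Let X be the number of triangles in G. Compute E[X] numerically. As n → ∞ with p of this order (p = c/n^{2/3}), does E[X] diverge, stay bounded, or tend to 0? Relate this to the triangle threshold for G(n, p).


Number of potential triangles: C(207, 3) = 1456935.
Each occurs with probability p³ ≈ (0.2286)³ ≈ 1.194894e-02.
By linearity: E[X] = C(207, 3)·p³ ≈ 1456935 · 1.194894e-02 ≈ 17408.8245.
Since α = 2/3 < 1, p = c/n^{2/3} ≫ 1/n is above the triangle threshold p ~ 1/n. Asymptotically E[X] ~ (c³/6)·n^{3(1−α)} = (8³/6)·n^{1} → ∞; triangles are abundant w.h.p.

E[X] ≈ 17408.8245; in regime p = Θ(1/n^{2/3}) E[X] diverges (above the triangle threshold p ~ 1/n).


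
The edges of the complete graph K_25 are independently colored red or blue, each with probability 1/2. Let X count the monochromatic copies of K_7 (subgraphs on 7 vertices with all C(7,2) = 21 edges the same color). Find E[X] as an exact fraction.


Let X = Σ_S X_S over the C(25, 7) = 480700 subsets S of size 7, where X_S = 1 if the K_7 on S is monochromatic.
For a fixed S, the K_7 on S has C(7, 2) = 21 edges. P[all 21 edges red] = (1/2)^21, and likewise for blue, so P[monochromatic] = 2·(1/2)^21 = 2^{1 − 21} = 1/1048576.
By linearity: E[X] = C(25, 7) · 2^{1 − 21} = 480700 · 1/1048576 = 120175/262144.
Numerically: E[X] ≈ 0.458.

E[X] = C(25,7)·2^(1−C(7,2)) = 120175/262144 ≈ 0.458.


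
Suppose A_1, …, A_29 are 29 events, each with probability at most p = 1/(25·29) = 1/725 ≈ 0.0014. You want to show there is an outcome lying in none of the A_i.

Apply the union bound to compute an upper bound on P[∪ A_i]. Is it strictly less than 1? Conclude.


Union bound: P[∪_{i=1}^{29} A_i] ≤ Σ_i P[A_i] ≤ 29·p = 29·(1/725) = 1/25.
Numerically: 1/25 ≈ 0.0400.
Is 1/25 < 1? YES.
Since P[∪ A_i] ≤ 1/25 < 1, the complement has P[∩ A_i^c] ≥ 1 − 1/25 = 24/25 > 0, so some outcome avoids every A_i.

29·p = 1/25 ≈ 0.0400; existence CERTIFIED by the union bound.


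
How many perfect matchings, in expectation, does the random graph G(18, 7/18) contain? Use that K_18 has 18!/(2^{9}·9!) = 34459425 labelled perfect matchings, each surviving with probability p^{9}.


K_18 has 18!/(2^{9}·9!) = 34459425 labelled perfect matchings.
For each such perfect matching H, let X_H = 1 if all 9 edges of H are present in G. Then P[X_H = 1] = p^{9} = (7/18)^{9} = 40353607/198359290368.
By linearity of expectation: E[X] = Σ_H E[X_H] = 34459425 · p^{9} = 34459425 · 40353607/198359290368 = 17167433257975/2448880128.
Numerically: E[X] ≈ 7.01e+03.

E[X] = 34459425 · (7/18)^{9} = 17167433257975/2448880128 ≈ 7.01e+03.


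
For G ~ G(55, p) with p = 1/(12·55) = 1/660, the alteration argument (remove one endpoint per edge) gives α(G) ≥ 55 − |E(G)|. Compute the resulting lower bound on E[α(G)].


E[|E(G)|] = C(55, 2)·p = 1485 · (1/660) = 9/4.
E[α(G)] ≥ n − E[|E(G)|] = 55 − 9/4 = 211/4.
Numerically: ≈ 52.7500.
(This is only a lower bound; the true E[α(G)] may be larger.)

E[α(G)] ≥ 211/4 ≈ 52.7500.


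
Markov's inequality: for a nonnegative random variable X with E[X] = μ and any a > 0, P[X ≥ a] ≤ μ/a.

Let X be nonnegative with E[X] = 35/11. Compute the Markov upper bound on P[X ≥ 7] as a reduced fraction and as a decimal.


μ = E[X] = 35/11, a = 7.
Markov: P[X ≥ 7] ≤ μ/a = (35/11)/7 = 5/11.
Numerically: ≈ 0.45455.
(Since a = 7 > μ = 3.18182, the bound 5/11 is < 1 and informative.)

P[X ≥ 7] ≤ 5/11 ≈ 0.45455.


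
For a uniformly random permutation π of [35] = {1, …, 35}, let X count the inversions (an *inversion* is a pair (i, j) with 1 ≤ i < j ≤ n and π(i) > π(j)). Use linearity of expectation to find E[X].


Write X = Σ X_I over the C(35, 2) = 595 pairs i < j, with X_I the indicator of one inversion.
There are 595 indicators.
For each fixed pair i < j, the values π(i) and π(j) are two distinct elements of {1, …, 35} in uniformly random order; by symmetry P[π(i) > π(j)] = 1/2.
By linearity: E[X] = 595 · (1/2) = C(35, 2) · (1/2) = 595/2 = 595/2 ≈ 297.500.

E[X] = 595/2 = 297.500.


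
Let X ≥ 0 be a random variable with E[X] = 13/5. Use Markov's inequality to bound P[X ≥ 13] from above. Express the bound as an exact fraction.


μ = E[X] = 13/5, a = 13.
Markov: P[X ≥ 13] ≤ μ/a = (13/5)/13 = 1/5.
Numerically: ≈ 0.200.
(Since a = 13 > μ = 2.600, the bound 1/5 is < 1 and informative.)

P[X ≥ 13] ≤ 1/5 ≈ 0.200.


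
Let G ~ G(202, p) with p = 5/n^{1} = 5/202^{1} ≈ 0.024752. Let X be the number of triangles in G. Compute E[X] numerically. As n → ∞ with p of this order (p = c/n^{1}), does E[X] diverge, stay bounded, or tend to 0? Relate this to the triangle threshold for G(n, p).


Number of potential triangles: C(202, 3) = 1353400.
Each occurs with probability p³ ≈ (0.024752)³ ≈ 1.5165471e-05.
By linearity: E[X] = C(202, 3)·p³ ≈ 1353400 · 1.5165471e-05 ≈ 20.52495.
Here α = 1, so p = 5/n is exactly at the triangle threshold p ~ 1/n. Asymptotically E[X] → c³/6 = 5³/6 = 125/6 ≈ 20.83333, a bounded constant. In this regime the triangle count is asymptotically Poisson(c³/6).

E[X] ≈ 20.52495; in regime p = Θ(1/n^{1}) E[X] stays bounded (at the triangle threshold p ~ 1/n).


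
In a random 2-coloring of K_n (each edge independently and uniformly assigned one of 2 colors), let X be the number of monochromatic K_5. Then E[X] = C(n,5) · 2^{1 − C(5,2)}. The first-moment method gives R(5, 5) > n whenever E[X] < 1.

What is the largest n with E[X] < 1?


We need C(n, 5) · 2^{1 − 10} < 1, i.e. C(n, 5) < 2^{10 − 1} = 512.
Check values of n near the boundary:
  n = 6: C(6, 5) = 6; 6 < 512? YES
  n = 7: C(7, 5) = 21; 21 < 512? YES
  n = 8: C(8, 5) = 56; 56 < 512? YES
  n = 9: C(9, 5) = 126; 126 < 512? YES
  n = 10: C(10, 5) = 252; 252 < 512? YES
  n = 11: C(11, 5) = 462; 462 < 512? YES
  n = 12: C(12, 5) = 792; 792 < 512? NO
The largest n with C(n, 5) < 512 is n = 11 (where E[X] = 231/256 ≈ 0.9023438). Hence R(5, 5) > 11, i.e. R(5, 5) ≥ 12.

Largest n = 11; hence R(5, 5) > 11.


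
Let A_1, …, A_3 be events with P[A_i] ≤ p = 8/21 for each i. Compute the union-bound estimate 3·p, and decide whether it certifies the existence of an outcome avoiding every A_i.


Union bound: P[∪_{i=1}^{3} A_i] ≤ Σ_i P[A_i] ≤ 3·p = 3·(8/21) = 8/7.
Numerically: 8/7 ≈ 1.1428571.
Is 8/7 < 1? NO.
Since the bound 8/7 is ≥ 1, the union bound is uninformative here; it does NOT by itself certify existence.

3·p = 8/7 ≈ 1.1428571; existence NOT certified by the union bound.


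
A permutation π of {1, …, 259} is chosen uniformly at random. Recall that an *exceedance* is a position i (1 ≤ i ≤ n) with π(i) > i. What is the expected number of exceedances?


Write X = Σ_{i=1}^{259} X_i, where X_i = 1_{π(i) > i}.
For each fixed i, π(i) is uniform over {1, …, 259} (marginal of a uniform permutation), so P[π(i) > i] = (n − i)/n. Summing: Σ_{i=1}^{259} (n − i)/n = (0 + 1 + … + 258)/259 = 259(259 − 1)/(2·259) = (259 − 1)/2.
Hence E[X] = Σ_{i=1}^{259} (259 − i)/259 = 129 ≈ 129.0000.

E[X] = 129 = 129.0000.


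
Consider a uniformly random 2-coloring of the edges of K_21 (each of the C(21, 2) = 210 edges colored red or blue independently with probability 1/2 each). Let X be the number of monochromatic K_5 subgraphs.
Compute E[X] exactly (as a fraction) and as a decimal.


Let X = Σ_S X_S over the C(21, 5) = 20349 subsets S of size 5, where X_S = 1 if the K_5 on S is monochromatic.
For a fixed S, the K_5 on S has C(5, 2) = 10 edges. P[all 10 edges red] = (1/2)^10, and likewise for blue, so P[monochromatic] = 2·(1/2)^10 = 2^{1 − 10} = 1/512.
Summing: E[X] = C(21, 5) · 2^{1 − 10} = 20349 · 1/512 = 20349/512.
Numerically: E[X] ≈ 39.7441.

E[X] = C(21,5)·2^(1−C(5,2)) = 20349/512 ≈ 39.7441.


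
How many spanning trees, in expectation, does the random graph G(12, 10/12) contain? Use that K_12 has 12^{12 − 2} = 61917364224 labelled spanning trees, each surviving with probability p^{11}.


K_12 has 12^{12 − 2} = 61917364224 labelled spanning trees.
For each such spanning tree H, let X_H = 1 if all 11 edges of H are present in G. Then P[X_H = 1] = p^{11} = (5/6)^{11} = 48828125/362797056.
By linearity: E[X] = Σ_H E[X_H] = 61917364224 · p^{11} = 61917364224 · 48828125/362797056 = 25000000000/3.
Numerically: E[X] ≈ 8.33e+09.

E[X] = 61917364224 · (5/6)^{11} = 25000000000/3 ≈ 8.33e+09.


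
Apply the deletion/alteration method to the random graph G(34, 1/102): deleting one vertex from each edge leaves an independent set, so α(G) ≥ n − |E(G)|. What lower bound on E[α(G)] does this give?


E[|E(G)|] = C(34, 2)·p = 561 · (1/102) = 11/2.
E[α(G)] ≥ n − E[|E(G)|] = 34 − 11/2 = 57/2.
Numerically: ≈ 28.5000.
(This is only a lower bound; the true E[α(G)] may be larger.)

E[α(G)] ≥ 57/2 ≈ 28.5000.


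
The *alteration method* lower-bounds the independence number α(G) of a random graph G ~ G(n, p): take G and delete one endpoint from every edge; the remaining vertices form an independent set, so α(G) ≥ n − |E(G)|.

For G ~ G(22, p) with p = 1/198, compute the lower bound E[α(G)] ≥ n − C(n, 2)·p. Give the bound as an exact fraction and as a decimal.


E[|E(G)|] = C(22, 2)·p = 231 · (1/198) = 7/6.
E[α(G)] ≥ n − E[|E(G)|] = 22 − 7/6 = 125/6.
Numerically: ≈ 20.8333.
(This is only a lower bound; the true E[α(G)] may be larger.)

E[α(G)] ≥ 125/6 ≈ 20.8333.


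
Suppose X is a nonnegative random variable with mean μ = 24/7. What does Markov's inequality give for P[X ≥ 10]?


μ = E[X] = 24/7, a = 10.
Markov: P[X ≥ 10] ≤ μ/a = (24/7)/10 = 12/35.
Numerically: ≈ 0.343.
(Since a = 10 > μ = 3.429, the bound 12/35 is < 1 and informative.)

P[X ≥ 10] ≤ 12/35 ≈ 0.343.


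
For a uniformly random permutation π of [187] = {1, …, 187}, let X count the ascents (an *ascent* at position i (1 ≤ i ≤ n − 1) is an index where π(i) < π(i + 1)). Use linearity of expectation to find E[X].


Write X = Σ X_I over i = 1, …, 186, with X_I the indicator of one ascent.
There are 186 indicators.
For each fixed i, the pair (π(i), π(i+1)) is a uniformly random ordered pair of distinct values from {1, …, 187}; by symmetry P[π(i) < π(i+1)] = 1/2.
By linearity: E[X] = 186 · (1/2) = (187 − 1) · (1/2) = 93 ≈ 93.000.

E[X] = 93 = 93.000.


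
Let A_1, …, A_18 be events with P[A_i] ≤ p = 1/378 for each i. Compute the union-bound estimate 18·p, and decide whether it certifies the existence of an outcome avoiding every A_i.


Union bound: P[∪_{i=1}^{18} A_i] ≤ Σ_i P[A_i] ≤ 18·p = 18·(1/378) = 1/21.
Numerically: 1/21 ≈ 0.0476.
Is 1/21 < 1? YES.
Since P[∪ A_i] ≤ 1/21 < 1, the complement has P[∩ A_i^c] ≥ 1 − 1/21 = 20/21 > 0, so some outcome avoids every A_i.

18·p = 1/21 ≈ 0.0476; existence CERTIFIED by the union bound.


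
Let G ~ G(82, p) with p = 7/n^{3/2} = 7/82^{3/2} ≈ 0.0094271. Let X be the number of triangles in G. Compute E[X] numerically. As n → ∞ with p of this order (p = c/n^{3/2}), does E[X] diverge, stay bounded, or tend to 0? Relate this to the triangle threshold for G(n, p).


Number of potential triangles: C(82, 3) = 88560.
Each occurs with probability p³ ≈ (0.0094271)³ ≈ 8.3778346e-07.
By linearity: E[X] = C(82, 3)·p³ ≈ 88560 · 8.3778346e-07 ≈ 0.07419.
Since α = 3/2 > 1, p = c/n^{3/2} = o(1/n) is below the triangle threshold p ~ 1/n. Asymptotically E[X] ~ (c³/6)·n^{3(1−α)} = (7³/6)·n^{-1.5} → 0, so by Markov's inequality G has no triangles w.h.p.

E[X] ≈ 0.07419; in regime p = Θ(1/n^{3/2}) E[X] tends to 0 (below the triangle threshold p ~ 1/n).


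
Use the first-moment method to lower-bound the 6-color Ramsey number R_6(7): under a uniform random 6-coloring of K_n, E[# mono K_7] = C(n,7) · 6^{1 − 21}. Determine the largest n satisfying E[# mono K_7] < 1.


We need C(n, 7) · 6^{1 − 21} < 1, i.e. C(n, 7) < 6^{21 − 1} = 3656158440062976.
Check values of n near the boundary:
  n = 566: C(566, 7) = 3557206237959440; 3557206237959440 < 3656158440062976? YES
  n = 567: C(567, 7) = 3601671315933933; 3601671315933933 < 3656158440062976? YES
  n = 568: C(568, 7) = 3646611956239704; 3646611956239704 < 3656158440062976? YES
  n = 569: C(569, 7) = 3692032389858348; 3692032389858348 < 3656158440062976? NO
  n = 570: C(570, 7) = 3737936877831720; 3737936877831720 < 3656158440062976? NO
  n = 571: C(571, 7) = 3784329711421830; 3784329711421830 < 3656158440062976? NO
The largest n with C(n, 7) < 3656158440062976 is n = 568 (where E[X] = 16882462760369/16926659444736 ≈ 0.9974). Hence R_6(7) > 568, i.e. R_6(7) ≥ 569.

Largest n = 568; hence R_6(7) > 568.


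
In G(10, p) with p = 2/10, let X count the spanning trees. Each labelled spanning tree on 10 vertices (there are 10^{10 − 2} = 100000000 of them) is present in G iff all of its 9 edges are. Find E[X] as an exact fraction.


K_10 has 10^{10 − 2} = 100000000 labelled spanning trees.
For each such spanning tree H, let X_H = 1 if all 9 edges of H are present in G. Then P[X_H = 1] = p^{9} = (1/5)^{9} = 1/1953125.
By linearity of expectation: E[X] = Σ_H E[X_H] = 100000000 · p^{9} = 100000000 · 1/1953125 = 256/5.
Numerically: E[X] ≈ 51.2.

E[X] = 100000000 · (1/5)^{9} = 256/5 ≈ 51.2.


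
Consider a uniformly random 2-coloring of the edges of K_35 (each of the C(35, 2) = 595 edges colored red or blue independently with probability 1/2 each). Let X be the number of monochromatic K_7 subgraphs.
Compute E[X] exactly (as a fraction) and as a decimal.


Let X = Σ_S X_S over the C(35, 7) = 6724520 subsets S of size 7, where X_S = 1 if the K_7 on S is monochromatic.
For a fixed S, the K_7 on S has C(7, 2) = 21 edges. P[all 21 edges red] = (1/2)^21, and likewise for blue, so P[monochromatic] = 2·(1/2)^21 = 2^{1 − 21} = 1/1048576.
By linearity: E[X] = C(35, 7) · 2^{1 − 21} = 6724520 · 1/1048576 = 840565/131072.
Numerically: E[X] ≈ 6.4130.

E[X] = C(35,7)·2^(1−C(7,2)) = 840565/131072 ≈ 6.4130.


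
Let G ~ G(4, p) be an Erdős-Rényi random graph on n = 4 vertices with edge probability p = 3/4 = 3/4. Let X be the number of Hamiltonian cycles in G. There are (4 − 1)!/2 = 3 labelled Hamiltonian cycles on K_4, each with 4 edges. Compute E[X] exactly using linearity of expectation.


K_4 has (4 − 1)!/2 = 3 labelled Hamiltonian cycles.
For each such Hamiltonian cycle H, let X_H = 1 if all 4 edges of H are present in G. Then P[X_H = 1] = p^{4} = (3/4)^{4} = 81/256.
Summing the indicators: E[X] = Σ_H E[X_H] = 3 · p^{4} = 3 · 81/256 = 243/256.
Numerically: E[X] ≈ 0.949219.

E[X] = 3 · (3/4)^{4} = 243/256 ≈ 0.949219.


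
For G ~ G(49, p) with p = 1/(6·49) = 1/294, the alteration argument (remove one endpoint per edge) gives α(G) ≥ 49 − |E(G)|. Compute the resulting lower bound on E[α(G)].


E[|E(G)|] = C(49, 2)·p = 1176 · (1/294) = 4.
E[α(G)] ≥ n − E[|E(G)|] = 49 − 4 = 45.
Numerically: ≈ 45.0000.
(This is only a lower bound; the true E[α(G)] may be larger.)

E[α(G)] ≥ 45 ≈ 45.0000.


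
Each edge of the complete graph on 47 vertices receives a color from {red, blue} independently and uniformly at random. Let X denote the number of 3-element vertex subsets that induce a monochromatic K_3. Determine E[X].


Let X = Σ_S X_S over the C(47, 3) = 16215 subsets S of size 3, where X_S = 1 if the K_3 on S is monochromatic.
For a fixed S, the K_3 on S has C(3, 2) = 3 edges. P[all 3 edges red] = (1/2)^3, and likewise for blue, so P[monochromatic] = 2·(1/2)^3 = 2^{1 − 3} = 1/4.
Summing: E[X] = C(47, 3) · 2^{1 − 3} = 16215 · 1/4 = 16215/4.
Numerically: E[X] ≈ 4053.750000.

E[X] = C(47,3)·2^(1−C(3,2)) = 16215/4 ≈ 4053.750000.


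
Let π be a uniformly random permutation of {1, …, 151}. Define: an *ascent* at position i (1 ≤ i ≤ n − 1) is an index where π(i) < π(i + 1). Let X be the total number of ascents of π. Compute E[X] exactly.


Write X = Σ X_I over i = 1, …, 150, with X_I the indicator of one ascent.
There are 150 indicators.
For each fixed i, the pair (π(i), π(i+1)) is a uniformly random ordered pair of distinct values from {1, …, 151}; by symmetry P[π(i) < π(i+1)] = 1/2.
By linearity: E[X] = 150 · (1/2) = (151 − 1) · (1/2) = 75 ≈ 75.00000.

E[X] = 75 = 75.00000.


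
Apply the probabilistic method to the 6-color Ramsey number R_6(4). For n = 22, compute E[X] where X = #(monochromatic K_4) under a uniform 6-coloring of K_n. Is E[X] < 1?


E[X] = C(22, 4) · 6^{1 − 6} = 7315 · 6^{−5} = 7315/7776.
As a reduced fraction: E[X] = 7315/7776 ≈ 0.940715.
Is E[X] < 1? YES.
Since E[X] < 1, there exists a 6-coloring of K_{22} with no monochromatic K_4; hence R_6(4) > 22.

E[X] = 7315/7776 ≈ 0.940715; E[X] < 1, so R_6(4) > 22.


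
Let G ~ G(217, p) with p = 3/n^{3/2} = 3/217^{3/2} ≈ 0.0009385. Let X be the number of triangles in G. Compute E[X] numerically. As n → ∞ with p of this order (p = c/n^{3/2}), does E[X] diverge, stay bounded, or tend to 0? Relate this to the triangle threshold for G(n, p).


Number of potential triangles: C(217, 3) = 1679580.
Each occurs with probability p³ ≈ (0.0009385)³ ≈ 8.265992e-10.
By linearity: E[X] = C(217, 3)·p³ ≈ 1679580 · 8.265992e-10 ≈ 0.0014.
Since α = 3/2 > 1, p = c/n^{3/2} = o(1/n) is below the triangle threshold p ~ 1/n. Asymptotically E[X] ~ (c³/6)·n^{3(1−α)} = (3³/6)·n^{-1.5} → 0, so by Markov's inequality G has no triangles w.h.p.

E[X] ≈ 0.0014; in regime p = Θ(1/n^{3/2}) E[X] tends to 0 (below the triangle threshold p ~ 1/n).


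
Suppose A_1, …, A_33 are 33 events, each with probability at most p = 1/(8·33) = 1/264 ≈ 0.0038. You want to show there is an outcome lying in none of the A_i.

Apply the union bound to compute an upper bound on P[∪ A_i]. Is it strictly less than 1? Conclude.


Union bound: P[∪_{i=1}^{33} A_i] ≤ Σ_i P[A_i] ≤ 33·p = 33·(1/264) = 1/8.
Numerically: 1/8 ≈ 0.1250.
Is 1/8 < 1? YES.
Since P[∪ A_i] ≤ 1/8 < 1, the complement has P[∩ A_i^c] ≥ 1 − 1/8 = 7/8 > 0, so some outcome avoids every A_i.

33·p = 1/8 ≈ 0.1250; existence CERTIFIED by the union bound.


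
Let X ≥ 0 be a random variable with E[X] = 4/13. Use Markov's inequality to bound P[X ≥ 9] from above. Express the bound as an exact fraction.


μ = E[X] = 4/13, a = 9.
Markov: P[X ≥ 9] ≤ μ/a = (4/13)/9 = 4/117.
Numerically: ≈ 0.034188.
(Since a = 9 > μ = 0.307692, the bound 4/117 is < 1 and informative.)

P[X ≥ 9] ≤ 4/117 ≈ 0.034188.


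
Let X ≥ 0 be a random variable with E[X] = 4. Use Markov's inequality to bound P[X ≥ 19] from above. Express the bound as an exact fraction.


μ = E[X] = 4, a = 19.
Markov: P[X ≥ 19] ≤ μ/a = (4)/19 = 4/19.
Numerically: ≈ 0.211.
(Since a = 19 > μ = 4.000, the bound 4/19 is < 1 and informative.)

P[X ≥ 19] ≤ 4/19 ≈ 0.211.


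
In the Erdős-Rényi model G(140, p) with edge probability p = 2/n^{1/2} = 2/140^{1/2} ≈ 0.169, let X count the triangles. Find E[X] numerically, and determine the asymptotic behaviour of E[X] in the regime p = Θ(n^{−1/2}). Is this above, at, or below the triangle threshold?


Number of potential triangles: C(140, 3) = 447580.
Each occurs with probability p³ ≈ (0.169)³ ≈ 4.82945e-03.
By linearity: E[X] = C(140, 3)·p³ ≈ 447580 · 4.82945e-03 ≈ 2161.567.
Since α = 1/2 < 1, p = c/n^{1/2} ≫ 1/n is above the triangle threshold p ~ 1/n. Asymptotically E[X] ~ (c³/6)·n^{3(1−α)} = (2³/6)·n^{1.5} → ∞; triangles are abundant w.h.p.

E[X] ≈ 2161.567; in regime p = Θ(1/n^{1/2}) E[X] diverges (above the triangle threshold p ~ 1/n).


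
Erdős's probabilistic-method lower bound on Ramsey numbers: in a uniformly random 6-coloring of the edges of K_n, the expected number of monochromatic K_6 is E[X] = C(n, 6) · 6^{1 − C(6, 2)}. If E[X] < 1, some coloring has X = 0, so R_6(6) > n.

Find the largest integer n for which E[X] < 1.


We need C(n, 6) · 6^{1 − 15} < 1, i.e. C(n, 6) < 6^{15 − 1} = 78364164096.
Check values of n near the boundary:
  n = 196: C(196, 6) = 72887293024; 72887293024 < 78364164096? YES
  n = 197: C(197, 6) = 75176946208; 75176946208 < 78364164096? YES
  n = 198: C(198, 6) = 77526225777; 77526225777 < 78364164096? YES
  n = 199: C(199, 6) = 79936367511; 79936367511 < 78364164096? NO
  n = 200: C(200, 6) = 82408626300; 82408626300 < 78364164096? NO
  n = 201: C(201, 6) = 84944276340; 84944276340 < 78364164096? NO
The largest n with C(n, 6) < 78364164096 is n = 198 (where E[X] = 25842075259/26121388032 ≈ 0.989307). Hence R_6(6) > 198, i.e. R_6(6) ≥ 199.

Largest n = 198; hence R_6(6) > 198.


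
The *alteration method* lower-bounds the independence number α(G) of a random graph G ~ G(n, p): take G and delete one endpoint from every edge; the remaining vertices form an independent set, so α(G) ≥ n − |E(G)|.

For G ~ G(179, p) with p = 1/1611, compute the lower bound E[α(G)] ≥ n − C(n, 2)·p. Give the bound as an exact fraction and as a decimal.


E[|E(G)|] = C(179, 2)·p = 15931 · (1/1611) = 89/9.
E[α(G)] ≥ n − E[|E(G)|] = 179 − 89/9 = 1522/9.
Numerically: ≈ 169.11111.
(This is only a lower bound; the true E[α(G)] may be larger.)

E[α(G)] ≥ 1522/9 ≈ 169.11111.


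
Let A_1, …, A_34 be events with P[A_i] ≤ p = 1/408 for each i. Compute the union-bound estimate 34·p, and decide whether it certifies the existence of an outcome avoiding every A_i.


Union bound: P[∪_{i=1}^{34} A_i] ≤ Σ_i P[A_i] ≤ 34·p = 34·(1/408) = 1/12.
Numerically: 1/12 ≈ 0.083.
Is 1/12 < 1? YES.
Since P[∪ A_i] ≤ 1/12 < 1, the complement has P[∩ A_i^c] ≥ 1 − 1/12 = 11/12 > 0, so some outcome avoids every A_i.

34·p = 1/12 ≈ 0.083; existence CERTIFIED by the union bound.


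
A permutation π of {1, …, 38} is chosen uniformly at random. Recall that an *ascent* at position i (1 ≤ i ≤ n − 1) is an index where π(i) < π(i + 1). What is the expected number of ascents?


Write X = Σ X_I over i = 1, …, 37, with X_I the indicator of one ascent.
There are 37 indicators.
For each fixed i, the pair (π(i), π(i+1)) is a uniformly random ordered pair of distinct values from {1, …, 38}; by symmetry P[π(i) < π(i+1)] = 1/2.
By linearity: E[X] = 37 · (1/2) = (38 − 1) · (1/2) = 37/2 ≈ 18.5000.

E[X] = 37/2 = 18.5000.


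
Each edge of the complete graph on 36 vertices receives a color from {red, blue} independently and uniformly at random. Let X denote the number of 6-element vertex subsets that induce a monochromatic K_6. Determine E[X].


Let X = Σ_S X_S over the C(36, 6) = 1947792 subsets S of size 6, where X_S = 1 if the K_6 on S is monochromatic.
For a fixed S, the K_6 on S has C(6, 2) = 15 edges. P[all 15 edges red] = (1/2)^15, and likewise for blue, so P[monochromatic] = 2·(1/2)^15 = 2^{1 − 15} = 1/16384.
By linearity of expectation: E[X] = C(36, 6) · 2^{1 − 15} = 1947792 · 1/16384 = 121737/1024.
Numerically: E[X] ≈ 118.884.

E[X] = C(36,6)·2^(1−C(6,2)) = 121737/1024 ≈ 118.884.


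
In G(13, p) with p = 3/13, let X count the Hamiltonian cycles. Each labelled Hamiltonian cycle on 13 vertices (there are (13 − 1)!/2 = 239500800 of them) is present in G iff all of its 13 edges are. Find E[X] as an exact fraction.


K_13 has (13 − 1)!/2 = 239500800 labelled Hamiltonian cycles.
For each such Hamiltonian cycle H, let X_H = 1 if all 13 edges of H are present in G. Then P[X_H = 1] = p^{13} = (3/13)^{13} = 1594323/302875106592253.
Summing the indicators: E[X] = Σ_H E[X_H] = 239500800 · p^{13} = 239500800 · 1594323/302875106592253 = 381841633958400/302875106592253.
Numerically: E[X] ≈ 1.26.

E[X] = 239500800 · (3/13)^{13} = 381841633958400/302875106592253 ≈ 1.26.


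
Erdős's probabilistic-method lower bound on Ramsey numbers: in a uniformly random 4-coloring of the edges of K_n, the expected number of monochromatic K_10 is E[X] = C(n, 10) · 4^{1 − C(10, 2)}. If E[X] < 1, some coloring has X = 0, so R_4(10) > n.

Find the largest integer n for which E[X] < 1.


We need C(n, 10) · 4^{1 − 45} < 1, i.e. C(n, 10) < 4^{45 − 1} = 309485009821345068724781056.
Check values of n near the boundary:
  n = 2021: C(2021, 10) = 306347841644770462864800616; 306347841644770462864800616 < 309485009821345068724781056? YES
  n = 2022: C(2022, 10) = 307870445231474093395937796; 307870445231474093395937796 < 309485009821345068724781056? YES
  n = 2023: C(2023, 10) = 309399856285778485315440716; 309399856285778485315440716 < 309485009821345068724781056? YES
  n = 2024: C(2024, 10) = 310936101848269937576192656; 310936101848269937576192656 < 309485009821345068724781056? NO
  n = 2025: C(2025, 10) = 312479209053472269772600560; 312479209053472269772600560 < 309485009821345068724781056? NO
  n = 2026: C(2026, 10) = 314029205130126398094885285; 314029205130126398094885285 < 309485009821345068724781056? NO
The largest n with C(n, 10) < 309485009821345068724781056 is n = 2023 (where E[X] = 77349964071444621328860179/77371252455336267181195264 ≈ 1.000). Hence R_4(10) > 2023, i.e. R_4(10) ≥ 2024.

Largest n = 2023; hence R_4(10) > 2023.


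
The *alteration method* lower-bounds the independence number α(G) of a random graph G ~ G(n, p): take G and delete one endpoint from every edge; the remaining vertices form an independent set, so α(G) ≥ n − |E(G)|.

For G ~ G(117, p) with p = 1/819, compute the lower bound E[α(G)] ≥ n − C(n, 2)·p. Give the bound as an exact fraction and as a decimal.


E[|E(G)|] = C(117, 2)·p = 6786 · (1/819) = 58/7.
E[α(G)] ≥ n − E[|E(G)|] = 117 − 58/7 = 761/7.
Numerically: ≈ 108.71429.
(This is only a lower bound; the true E[α(G)] may be larger.)

E[α(G)] ≥ 761/7 ≈ 108.71429.


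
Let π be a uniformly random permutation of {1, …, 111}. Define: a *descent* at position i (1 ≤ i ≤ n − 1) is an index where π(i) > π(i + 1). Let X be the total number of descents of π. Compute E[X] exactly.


Write X = Σ X_I over i = 1, …, 110, with X_I the indicator of one descent.
There are 110 indicators.
For each fixed i, the pair (π(i), π(i+1)) is a uniformly random ordered pair of distinct values from {1, …, 111}; by symmetry P[π(i) > π(i+1)] = 1/2.
By linearity: E[X] = 110 · (1/2) = (111 − 1) · (1/2) = 55 ≈ 55.000.

E[X] = 55 = 55.000.


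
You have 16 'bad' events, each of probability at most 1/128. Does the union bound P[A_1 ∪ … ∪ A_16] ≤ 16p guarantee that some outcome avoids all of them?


Union bound: P[∪_{i=1}^{16} A_i] ≤ Σ_i P[A_i] ≤ 16·p = 16·(1/128) = 1/8.
Numerically: 1/8 ≈ 0.12500.
Is 1/8 < 1? YES.
Since P[∪ A_i] ≤ 1/8 < 1, the complement has P[∩ A_i^c] ≥ 1 − 1/8 = 7/8 > 0, so some outcome avoids every A_i.

16·p = 1/8 ≈ 0.12500; existence CERTIFIED by the union bound.


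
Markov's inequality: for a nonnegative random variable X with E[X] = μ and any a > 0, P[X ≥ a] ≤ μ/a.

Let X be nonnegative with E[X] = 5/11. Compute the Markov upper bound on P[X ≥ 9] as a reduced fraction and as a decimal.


μ = E[X] = 5/11, a = 9.
Markov: P[X ≥ 9] ≤ μ/a = (5/11)/9 = 5/99.
Numerically: ≈ 0.0505.
(Since a = 9 > μ = 0.4545, the bound 5/99 is < 1 and informative.)

P[X ≥ 9] ≤ 5/99 ≈ 0.0505.


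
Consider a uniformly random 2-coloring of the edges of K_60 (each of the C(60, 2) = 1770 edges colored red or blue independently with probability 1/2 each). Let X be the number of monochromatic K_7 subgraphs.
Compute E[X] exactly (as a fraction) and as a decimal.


Let X = Σ_S X_S over the C(60, 7) = 386206920 subsets S of size 7, where X_S = 1 if the K_7 on S is monochromatic.
For a fixed S, the K_7 on S has C(7, 2) = 21 edges. P[all 21 edges red] = (1/2)^21, and likewise for blue, so P[monochromatic] = 2·(1/2)^21 = 2^{1 − 21} = 1/1048576.
By linearity: E[X] = C(60, 7) · 2^{1 − 21} = 386206920 · 1/1048576 = 48275865/131072.
Numerically: E[X] ≈ 368.316.

E[X] = C(60,7)·2^(1−C(7,2)) = 48275865/131072 ≈ 368.316.


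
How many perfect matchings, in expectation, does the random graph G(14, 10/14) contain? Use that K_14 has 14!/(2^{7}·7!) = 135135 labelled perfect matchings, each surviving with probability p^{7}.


K_14 has 14!/(2^{7}·7!) = 135135 labelled perfect matchings.
For each such perfect matching H, let X_H = 1 if all 7 edges of H are present in G. Then P[X_H = 1] = p^{7} = (5/7)^{7} = 78125/823543.
By linearity of expectation: E[X] = Σ_H E[X_H] = 135135 · p^{7} = 135135 · 78125/823543 = 1508203125/117649.
Numerically: E[X] ≈ 1.28e+04.

E[X] = 135135 · (5/7)^{7} = 1508203125/117649 ≈ 1.28e+04.


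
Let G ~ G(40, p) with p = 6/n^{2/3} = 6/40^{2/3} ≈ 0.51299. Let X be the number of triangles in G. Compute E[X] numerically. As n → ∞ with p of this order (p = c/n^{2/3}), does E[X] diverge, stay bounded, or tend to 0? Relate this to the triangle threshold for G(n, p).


Number of potential triangles: C(40, 3) = 9880.
Each occurs with probability p³ ≈ (0.51299)³ ≈ 1.3500000e-01.
By linearity: E[X] = C(40, 3)·p³ ≈ 9880 · 1.3500000e-01 ≈ 1333.80000.
Since α = 2/3 < 1, p = c/n^{2/3} ≫ 1/n is above the triangle threshold p ~ 1/n. Asymptotically E[X] ~ (c³/6)·n^{3(1−α)} = (6³/6)·n^{1} → ∞; triangles are abundant w.h.p.

E[X] ≈ 1333.80000; in regime p = Θ(1/n^{2/3}) E[X] diverges (above the triangle threshold p ~ 1/n).


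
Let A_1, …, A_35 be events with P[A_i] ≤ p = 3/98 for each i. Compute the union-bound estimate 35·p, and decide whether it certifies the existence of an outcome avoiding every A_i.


Union bound: P[∪_{i=1}^{35} A_i] ≤ Σ_i P[A_i] ≤ 35·p = 35·(3/98) = 15/14.
Numerically: 15/14 ≈ 1.071.
Is 15/14 < 1? NO.
Since the bound 15/14 is ≥ 1, the union bound is uninformative here; it does NOT by itself certify existence.

35·p = 15/14 ≈ 1.071; existence NOT certified by the union bound.


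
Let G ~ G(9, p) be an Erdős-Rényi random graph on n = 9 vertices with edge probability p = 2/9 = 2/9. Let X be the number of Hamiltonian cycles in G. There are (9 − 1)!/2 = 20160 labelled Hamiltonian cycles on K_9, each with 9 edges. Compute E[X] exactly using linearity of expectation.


K_9 has (9 − 1)!/2 = 20160 labelled Hamiltonian cycles.
For each such Hamiltonian cycle H, let X_H = 1 if all 9 edges of H are present in G. Then P[X_H = 1] = p^{9} = (2/9)^{9} = 512/387420489.
By linearity: E[X] = Σ_H E[X_H] = 20160 · p^{9} = 20160 · 512/387420489 = 1146880/43046721.
Numerically: E[X] ≈ 0.026643.

E[X] = 20160 · (2/9)^{9} = 1146880/43046721 ≈ 0.026643.


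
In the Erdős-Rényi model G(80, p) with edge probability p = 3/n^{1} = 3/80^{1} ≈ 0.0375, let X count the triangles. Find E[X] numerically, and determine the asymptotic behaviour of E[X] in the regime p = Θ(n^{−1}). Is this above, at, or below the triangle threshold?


Number of potential triangles: C(80, 3) = 82160.
Each occurs with probability p³ ≈ (0.0375)³ ≈ 5.273437e-05.
By linearity: E[X] = C(80, 3)·p³ ≈ 82160 · 5.273437e-05 ≈ 4.3327.
Here α = 1, so p = 3/n is exactly at the triangle threshold p ~ 1/n. Asymptotically E[X] → c³/6 = 3³/6 = 9/2 ≈ 4.5000, a bounded constant. In this regime the triangle count is asymptotically Poisson(c³/6).

E[X] ≈ 4.3327; in regime p = Θ(1/n^{1}) E[X] stays bounded (at the triangle threshold p ~ 1/n).


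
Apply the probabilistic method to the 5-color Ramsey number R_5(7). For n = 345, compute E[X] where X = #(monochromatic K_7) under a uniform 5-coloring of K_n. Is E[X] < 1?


E[X] = C(345, 7) · 5^{1 − 21} = 108567596033820 · 5^{−20} = 108567596033820/95367431640625.
As a reduced fraction: E[X] = 21713519206764/19073486328125 ≈ 1.1384.
Is E[X] < 1? NO.
Since E[X] ≥ 1, the first-moment bound is inconclusive at n = 345; it does NOT by itself certify R_5(7) > 345.

E[X] = 21713519206764/19073486328125 ≈ 1.1384; E[X] ≥ 1; first-moment method inconclusive here.


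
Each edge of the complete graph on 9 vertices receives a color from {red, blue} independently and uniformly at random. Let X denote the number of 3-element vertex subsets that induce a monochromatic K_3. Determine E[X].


Let X = Σ_S X_S over the C(9, 3) = 84 subsets S of size 3, where X_S = 1 if the K_3 on S is monochromatic.
For a fixed S, the K_3 on S has C(3, 2) = 3 edges. P[all 3 edges red] = (1/2)^3, and likewise for blue, so P[monochromatic] = 2·(1/2)^3 = 2^{1 − 3} = 1/4.
Summing: E[X] = C(9, 3) · 2^{1 − 3} = 84 · 1/4 = 21.
Numerically: E[X] ≈ 21.000000.

E[X] = C(9,3)·2^(1−C(3,2)) = 21 ≈ 21.000000.


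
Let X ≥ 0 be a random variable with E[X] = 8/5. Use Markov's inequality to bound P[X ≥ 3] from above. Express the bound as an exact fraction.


μ = E[X] = 8/5, a = 3.
Markov: P[X ≥ 3] ≤ μ/a = (8/5)/3 = 8/15.
Numerically: ≈ 0.533333.
(Since a = 3 > μ = 1.600000, the bound 8/15 is < 1 and informative.)

P[X ≥ 3] ≤ 8/15 ≈ 0.533333.
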